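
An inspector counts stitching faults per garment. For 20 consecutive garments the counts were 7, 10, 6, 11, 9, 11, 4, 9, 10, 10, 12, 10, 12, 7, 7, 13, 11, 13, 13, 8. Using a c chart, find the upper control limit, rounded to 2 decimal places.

c̄ = (7 + 10 + 6 + 11 + 9 + 11 + 4 + 9 + 10 + 10 + 12 + 10 + 12 + 7 + 7 + 13 + 11 + 13 + 13 + 8) / 20 = 193 / 20 = 9.6500
UCL = c̄ + 3√c̄ = 9.6500 + 3 × √9.6500 = 9.6500 + 3 × 3.1064 = 18.9693

18.97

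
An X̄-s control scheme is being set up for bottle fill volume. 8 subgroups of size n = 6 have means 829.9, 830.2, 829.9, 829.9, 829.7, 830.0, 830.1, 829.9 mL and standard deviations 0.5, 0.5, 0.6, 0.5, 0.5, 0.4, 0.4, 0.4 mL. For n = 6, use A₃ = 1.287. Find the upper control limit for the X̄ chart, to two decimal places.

830.56

X̄̄ = (829.9 + 830.2 + 829.9 + 829.9 + 829.7 + 830.0 + 830.1 + 829.9) / 8 = 829.9500
s̄ = (0.5 + 0.5 + 0.6 + 0.5 + 0.5 + 0.4 + 0.4 + 0.4) / 8 = 0.4750
UCL = X̄̄ + A₃·s̄ = 829.9500 + 1.287 × 0.4750 = 830.5613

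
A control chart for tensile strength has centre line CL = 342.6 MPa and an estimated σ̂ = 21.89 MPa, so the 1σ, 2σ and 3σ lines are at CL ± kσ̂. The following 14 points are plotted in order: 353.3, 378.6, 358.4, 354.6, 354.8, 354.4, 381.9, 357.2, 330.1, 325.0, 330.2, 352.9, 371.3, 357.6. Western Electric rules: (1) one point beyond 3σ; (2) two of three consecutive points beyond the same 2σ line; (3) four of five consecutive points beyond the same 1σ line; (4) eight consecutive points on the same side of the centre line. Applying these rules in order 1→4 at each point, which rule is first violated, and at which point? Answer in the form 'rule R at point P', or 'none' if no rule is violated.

Zone of each point (C = within 1σ̂, B = 1σ̂–2σ̂, A = 2σ̂–3σ̂, * = beyond 3σ̂; sign = side of CL): 1:+C, 2:+B, 3:+C, 4:+C, 5:+C, 6:+C, 7:+B, 8:+C, 9:-C, 10:-C, 11:-C, 12:+C, 13:+B, 14:+C
Rule 4 (eight consecutive points on the same side of the centre line) is satisfied at point 8.

rule 4 at point 8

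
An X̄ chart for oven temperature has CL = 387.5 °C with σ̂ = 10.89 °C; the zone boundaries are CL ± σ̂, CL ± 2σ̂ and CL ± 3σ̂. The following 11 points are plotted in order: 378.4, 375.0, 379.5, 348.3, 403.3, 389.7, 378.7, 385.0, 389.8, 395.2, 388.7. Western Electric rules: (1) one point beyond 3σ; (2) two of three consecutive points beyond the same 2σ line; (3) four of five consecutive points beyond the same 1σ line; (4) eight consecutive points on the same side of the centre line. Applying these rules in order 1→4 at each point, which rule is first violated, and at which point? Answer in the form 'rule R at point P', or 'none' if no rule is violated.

Zone of each point (C = within 1σ̂, B = 1σ̂–2σ̂, A = 2σ̂–3σ̂, * = beyond 3σ̂; sign = side of CL): 1:-C, 2:-B, 3:-C, 4:-*, 5:+B, 6:+C, 7:-C, 8:-C, 9:+C, 10:+C, 11:+C
Rule 1 (one point beyond the 3σ limits) is satisfied at point 4.

rule 1 at point 4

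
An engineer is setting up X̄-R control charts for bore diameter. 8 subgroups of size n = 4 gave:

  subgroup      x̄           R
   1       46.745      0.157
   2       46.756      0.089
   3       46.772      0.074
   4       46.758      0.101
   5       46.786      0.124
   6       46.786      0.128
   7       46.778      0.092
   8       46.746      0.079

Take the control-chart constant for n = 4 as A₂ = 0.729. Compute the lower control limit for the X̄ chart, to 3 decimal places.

46.689

X̄̄ = (46.745 + 46.756 + 46.772 + 46.758 + 46.786 + 46.786 + 46.778 + 46.746) / 8 = 374.1270 / 8 = 46.7659
R̄ = (0.157 + 0.089 + 0.074 + 0.101 + 0.124 + 0.128 + 0.092 + 0.079) / 8 = 0.8440 / 8 = 0.1055
LCL = X̄̄ − A₂·R̄ = 46.7659 − 0.729 × 0.1055 = 46.6890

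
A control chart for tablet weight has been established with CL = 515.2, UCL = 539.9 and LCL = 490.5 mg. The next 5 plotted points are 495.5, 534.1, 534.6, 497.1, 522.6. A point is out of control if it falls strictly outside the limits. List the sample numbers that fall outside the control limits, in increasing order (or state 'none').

All 5 points lie within [490.5, 539.9].

none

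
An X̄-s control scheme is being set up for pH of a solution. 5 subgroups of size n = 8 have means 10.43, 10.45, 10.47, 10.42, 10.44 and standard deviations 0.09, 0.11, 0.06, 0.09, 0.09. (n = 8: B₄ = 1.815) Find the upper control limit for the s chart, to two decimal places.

0.16

s̄ = (0.09 + 0.11 + 0.06 + 0.09 + 0.09) / 5 = 0.0880
UCL_s = B₄·s̄ = 1.815 × 0.0880 = 0.1597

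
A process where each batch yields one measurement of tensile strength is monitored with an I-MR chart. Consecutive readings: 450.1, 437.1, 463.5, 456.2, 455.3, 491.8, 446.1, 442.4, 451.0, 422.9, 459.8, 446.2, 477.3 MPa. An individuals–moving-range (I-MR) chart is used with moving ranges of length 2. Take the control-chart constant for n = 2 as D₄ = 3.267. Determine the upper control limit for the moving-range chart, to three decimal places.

68.553

Moving ranges: 13.0, 26.4, 7.3, 0.9, 36.5, 45.7, 3.7, 8.6, 28.1, 36.9, 13.6, 31.1; M̄R̄ = 251.8000 / 12 = 20.9833
UCL_MR = D₄·M̄R̄ = 3.267 × 20.9833 = 68.5525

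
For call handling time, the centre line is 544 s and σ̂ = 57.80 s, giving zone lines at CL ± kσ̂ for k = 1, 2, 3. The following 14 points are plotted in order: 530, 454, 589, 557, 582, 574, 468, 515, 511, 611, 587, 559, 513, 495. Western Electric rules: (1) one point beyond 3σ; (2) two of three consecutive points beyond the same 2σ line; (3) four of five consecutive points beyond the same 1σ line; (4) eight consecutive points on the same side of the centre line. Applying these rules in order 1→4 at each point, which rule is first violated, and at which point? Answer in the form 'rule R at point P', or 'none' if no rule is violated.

none

Zone of each point (C = within 1σ̂, B = 1σ̂–2σ̂, A = 2σ̂–3σ̂, * = beyond 3σ̂; sign = side of CL): 1:-C, 2:-B, 3:+C, 4:+C, 5:+C, 6:+C, 7:-B, 8:-C, 9:-C, 10:+B, 11:+C, 12:+C, 13:-C, 14:-C
No rule fires across all 14 points.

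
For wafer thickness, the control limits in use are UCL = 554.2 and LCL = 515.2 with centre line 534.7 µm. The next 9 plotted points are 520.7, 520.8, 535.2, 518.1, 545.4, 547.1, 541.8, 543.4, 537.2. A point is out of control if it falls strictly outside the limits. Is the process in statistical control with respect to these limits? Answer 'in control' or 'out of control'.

in control

All 9 points lie within [515.2, 554.2].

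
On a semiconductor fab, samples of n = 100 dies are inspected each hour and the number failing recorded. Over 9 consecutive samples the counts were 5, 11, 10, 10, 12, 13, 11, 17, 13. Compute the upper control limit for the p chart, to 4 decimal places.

p̄ = Σdᵢ / (k·n) = 102 / (9 × 100) = 0.11333
UCL = p̄ + 3·√(p̄(1−p̄)/n) = 0.11333 + 3 × √(0.11333×0.88667/100) = 0.11333 + 3 × 0.03170 = 0.20843

0.2084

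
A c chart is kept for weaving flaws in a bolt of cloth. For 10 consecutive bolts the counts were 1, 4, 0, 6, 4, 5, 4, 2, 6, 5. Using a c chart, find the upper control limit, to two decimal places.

c̄ = (1 + 4 + 0 + 6 + 4 + 5 + 4 + 2 + 6 + 5) / 10 = 37 / 10 = 3.7000
UCL = c̄ + 3√c̄ = 3.7000 + 3 × √3.7000 = 3.7000 + 3 × 1.9235 = 9.4706

9.47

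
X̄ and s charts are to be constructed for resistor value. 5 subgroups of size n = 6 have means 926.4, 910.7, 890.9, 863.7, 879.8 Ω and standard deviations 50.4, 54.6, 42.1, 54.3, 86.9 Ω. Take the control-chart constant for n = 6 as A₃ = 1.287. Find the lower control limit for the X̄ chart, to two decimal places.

820.09

X̄̄ = (926.4 + 910.7 + 890.9 + 863.7 + 879.8) / 5 = 894.3000
s̄ = (50.4 + 54.6 + 42.1 + 54.3 + 86.9) / 5 = 57.6600
LCL = X̄̄ − A₃·s̄ = 894.3000 − 1.287 × 57.6600 = 820.0916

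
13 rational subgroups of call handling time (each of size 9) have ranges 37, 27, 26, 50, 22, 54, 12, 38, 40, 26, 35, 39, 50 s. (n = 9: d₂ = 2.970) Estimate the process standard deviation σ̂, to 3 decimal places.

R̄ = (37 + 27 + 26 + 50 + 22 + 54 + 12 + 38 + 40 + 26 + 35 + 39 + 50) / 13 = 35.0769
σ̂ = R̄ / d₂ = 35.0769 / 2.970 = 11.8104

11.810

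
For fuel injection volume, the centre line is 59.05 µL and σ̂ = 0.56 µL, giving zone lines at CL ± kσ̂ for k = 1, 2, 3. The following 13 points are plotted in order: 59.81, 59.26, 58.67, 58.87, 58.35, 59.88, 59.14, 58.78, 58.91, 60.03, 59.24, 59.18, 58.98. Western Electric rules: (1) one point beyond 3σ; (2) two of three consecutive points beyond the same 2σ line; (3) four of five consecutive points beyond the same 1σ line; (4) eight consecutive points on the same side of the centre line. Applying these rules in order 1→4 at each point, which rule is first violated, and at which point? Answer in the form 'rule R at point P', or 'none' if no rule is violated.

Zone of each point (C = within 1σ̂, B = 1σ̂–2σ̂, A = 2σ̂–3σ̂, * = beyond 3σ̂; sign = side of CL): 1:+B, 2:+C, 3:-C, 4:-C, 5:-B, 6:+B, 7:+C, 8:-C, 9:-C, 10:+B, 11:+C, 12:+C, 13:-C
No rule fires across all 13 points.

none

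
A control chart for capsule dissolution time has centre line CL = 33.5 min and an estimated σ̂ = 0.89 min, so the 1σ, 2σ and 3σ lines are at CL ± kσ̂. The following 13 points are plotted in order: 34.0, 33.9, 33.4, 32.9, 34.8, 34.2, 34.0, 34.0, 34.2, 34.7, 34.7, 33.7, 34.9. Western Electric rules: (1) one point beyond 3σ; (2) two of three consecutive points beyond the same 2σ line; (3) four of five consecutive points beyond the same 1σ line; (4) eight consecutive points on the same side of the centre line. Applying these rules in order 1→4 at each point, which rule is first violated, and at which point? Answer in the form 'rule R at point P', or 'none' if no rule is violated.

rule 4 at point 12

Zone of each point (C = within 1σ̂, B = 1σ̂–2σ̂, A = 2σ̂–3σ̂, * = beyond 3σ̂; sign = side of CL): 1:+C, 2:+C, 3:-C, 4:-C, 5:+B, 6:+C, 7:+C, 8:+C, 9:+C, 10:+B, 11:+B, 12:+C, 13:+B
Rule 4 (eight consecutive points on the same side of the centre line) is satisfied at point 12.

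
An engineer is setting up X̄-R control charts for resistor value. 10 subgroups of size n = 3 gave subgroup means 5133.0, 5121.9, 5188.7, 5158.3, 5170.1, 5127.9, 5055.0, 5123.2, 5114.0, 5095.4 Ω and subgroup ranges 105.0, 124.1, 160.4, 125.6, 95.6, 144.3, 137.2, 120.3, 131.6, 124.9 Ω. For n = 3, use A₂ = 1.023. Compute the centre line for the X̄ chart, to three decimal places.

X̄̄ = (5133.0 + 5121.9 + 5188.7 + 5158.3 + 5170.1 + 5127.9 + 5055.0 + 5123.2 + 5114.0 + 5095.4) / 10 = 51287.5000 / 10 = 5128.7500
CL = X̄̄ = 5128.7500

5128.750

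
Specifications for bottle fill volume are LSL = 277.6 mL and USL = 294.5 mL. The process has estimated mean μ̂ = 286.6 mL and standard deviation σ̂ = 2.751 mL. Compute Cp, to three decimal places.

1.024

Cp = (USL − LSL) / (6σ̂) = (294.5 − 277.6) / (6 × 2.751) = 16.9000 / 16.5060 = 1.0239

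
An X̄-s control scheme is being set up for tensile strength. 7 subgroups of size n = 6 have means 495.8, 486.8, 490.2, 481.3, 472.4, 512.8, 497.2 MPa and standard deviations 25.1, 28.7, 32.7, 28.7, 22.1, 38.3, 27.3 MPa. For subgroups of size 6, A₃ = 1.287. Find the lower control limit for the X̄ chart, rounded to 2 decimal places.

453.62

X̄̄ = (495.8 + 486.8 + 490.2 + 481.3 + 472.4 + 512.8 + 497.2) / 7 = 490.9286
s̄ = (25.1 + 28.7 + 32.7 + 28.7 + 22.1 + 38.3 + 27.3) / 7 = 28.9857
LCL = X̄̄ − A₃·s̄ = 490.9286 − 1.287 × 28.9857 = 453.6240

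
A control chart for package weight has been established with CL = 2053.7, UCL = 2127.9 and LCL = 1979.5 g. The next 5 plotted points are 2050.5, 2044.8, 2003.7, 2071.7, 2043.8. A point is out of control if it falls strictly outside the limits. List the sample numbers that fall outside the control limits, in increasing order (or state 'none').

All 5 points lie within [1979.5, 2127.9].

none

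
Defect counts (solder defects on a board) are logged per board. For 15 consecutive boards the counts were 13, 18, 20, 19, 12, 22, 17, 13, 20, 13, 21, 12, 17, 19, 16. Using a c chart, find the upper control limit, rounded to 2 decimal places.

29.10

c̄ = (13 + 18 + 20 + 19 + 12 + 22 + 17 + 13 + 20 + 13 + 21 + 12 + 17 + 19 + 16) / 15 = 252 / 15 = 16.8000
UCL = c̄ + 3√c̄ = 16.8000 + 3 × √16.8000 = 16.8000 + 3 × 4.0988 = 29.0963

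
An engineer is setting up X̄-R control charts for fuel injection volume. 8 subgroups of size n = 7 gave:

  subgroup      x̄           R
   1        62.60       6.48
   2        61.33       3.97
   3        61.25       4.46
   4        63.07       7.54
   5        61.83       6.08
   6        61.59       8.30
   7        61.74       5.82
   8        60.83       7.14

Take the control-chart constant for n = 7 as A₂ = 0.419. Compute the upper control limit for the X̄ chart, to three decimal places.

64.388

X̄̄ = (62.60 + 61.33 + 61.25 + 63.07 + 61.83 + 61.59 + 61.74 + 60.83) / 8 = 494.2400 / 8 = 61.7800
R̄ = (6.48 + 3.97 + 4.46 + 7.54 + 6.08 + 8.30 + 5.82 + 7.14) / 8 = 49.7900 / 8 = 6.2237
UCL = X̄̄ + A₂·R̄ = 61.7800 + 0.419 × 6.2237 = 64.3878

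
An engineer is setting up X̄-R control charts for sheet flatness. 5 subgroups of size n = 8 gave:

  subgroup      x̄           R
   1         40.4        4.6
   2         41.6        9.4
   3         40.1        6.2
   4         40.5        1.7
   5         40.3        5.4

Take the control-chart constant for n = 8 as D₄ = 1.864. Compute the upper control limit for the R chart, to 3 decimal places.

R̄ = (4.6 + 9.4 + 6.2 + 1.7 + 5.4) / 5 = 27.3000 / 5 = 5.4600
UCL_R = D₄·R̄ = 1.864 × 5.4600 = 10.1774

10.177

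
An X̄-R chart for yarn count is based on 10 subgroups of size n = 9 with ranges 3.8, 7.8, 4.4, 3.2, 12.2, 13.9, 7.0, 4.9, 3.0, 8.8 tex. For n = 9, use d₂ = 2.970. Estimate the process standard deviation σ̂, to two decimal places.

2.32

R̄ = (3.8 + 7.8 + 4.4 + 3.2 + 12.2 + 13.9 + 7.0 + 4.9 + 3.0 + 8.8) / 10 = 6.9000
σ̂ = R̄ / d₂ = 6.9000 / 2.970 = 2.3232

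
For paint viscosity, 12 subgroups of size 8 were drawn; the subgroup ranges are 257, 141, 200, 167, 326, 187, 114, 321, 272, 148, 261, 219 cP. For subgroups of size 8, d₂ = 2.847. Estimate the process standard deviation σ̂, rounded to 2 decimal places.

76.48

R̄ = (257 + 141 + 200 + 167 + 326 + 187 + 114 + 321 + 272 + 148 + 261 + 219) / 12 = 217.7500
σ̂ = R̄ / d₂ = 217.7500 / 2.847 = 76.4840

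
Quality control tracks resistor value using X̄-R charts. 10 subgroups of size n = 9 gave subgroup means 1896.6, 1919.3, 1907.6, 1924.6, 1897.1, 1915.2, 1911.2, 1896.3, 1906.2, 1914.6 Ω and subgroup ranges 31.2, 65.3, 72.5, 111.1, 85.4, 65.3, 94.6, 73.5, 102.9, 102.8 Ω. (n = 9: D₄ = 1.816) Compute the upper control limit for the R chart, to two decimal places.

R̄ = (31.2 + 65.3 + 72.5 + 111.1 + 85.4 + 65.3 + 94.6 + 73.5 + 102.9 + 102.8) / 10 = 804.6000 / 10 = 80.4600
UCL_R = D₄·R̄ = 1.816 × 80.4600 = 146.1154

146.12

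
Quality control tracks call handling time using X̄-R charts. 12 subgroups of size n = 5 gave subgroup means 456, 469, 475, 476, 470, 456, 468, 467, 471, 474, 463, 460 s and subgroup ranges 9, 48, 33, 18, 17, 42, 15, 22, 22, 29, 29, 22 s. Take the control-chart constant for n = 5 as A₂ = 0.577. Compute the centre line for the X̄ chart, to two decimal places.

467.08

X̄̄ = (456 + 469 + 475 + 476 + 470 + 456 + 468 + 467 + 471 + 474 + 463 + 460) / 12 = 5605.0000 / 12 = 467.0833
CL = X̄̄ = 467.0833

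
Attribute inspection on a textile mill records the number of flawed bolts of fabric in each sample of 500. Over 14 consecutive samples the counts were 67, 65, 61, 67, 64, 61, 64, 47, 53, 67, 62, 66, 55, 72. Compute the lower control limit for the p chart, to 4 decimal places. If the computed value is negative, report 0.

p̄ = Σdᵢ / (k·n) = 871 / (14 × 500) = 0.12443
LCL = p̄ − 3·√(p̄(1−p̄)/n) = 0.12443 − 3 × 0.01476 = 0.08015

0.0801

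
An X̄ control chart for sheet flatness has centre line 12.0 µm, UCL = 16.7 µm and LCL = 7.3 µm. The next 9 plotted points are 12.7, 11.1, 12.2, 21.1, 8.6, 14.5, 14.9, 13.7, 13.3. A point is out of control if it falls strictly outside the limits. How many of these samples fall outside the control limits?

1

Compare each point to [7.3, 16.7]: sample 4 = 21.1 > UCL.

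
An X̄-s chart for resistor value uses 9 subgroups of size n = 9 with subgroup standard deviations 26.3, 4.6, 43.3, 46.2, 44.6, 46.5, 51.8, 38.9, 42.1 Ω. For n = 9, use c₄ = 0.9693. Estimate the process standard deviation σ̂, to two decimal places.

39.47

s̄ = (26.3 + 4.6 + 43.3 + 46.2 + 44.6 + 46.5 + 51.8 + 38.9 + 42.1) / 9 = 38.2556
σ̂ = s̄ / c₄ = 38.2556 / 0.9693 = 39.4672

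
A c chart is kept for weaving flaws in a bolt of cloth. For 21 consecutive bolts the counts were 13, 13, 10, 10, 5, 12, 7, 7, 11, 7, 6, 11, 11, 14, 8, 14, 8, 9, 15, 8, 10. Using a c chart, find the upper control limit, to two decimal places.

c̄ = (13 + 13 + 10 + 10 + 5 + 12 + 7 + 7 + 11 + 7 + 6 + 11 + 11 + 14 + 8 + 14 + 8 + 9 + 15 + 8 + 10) / 21 = 209 / 21 = 9.9524
UCL = c̄ + 3√c̄ = 9.9524 + 3 × √9.9524 = 9.9524 + 3 × 3.1547 = 19.4166

19.42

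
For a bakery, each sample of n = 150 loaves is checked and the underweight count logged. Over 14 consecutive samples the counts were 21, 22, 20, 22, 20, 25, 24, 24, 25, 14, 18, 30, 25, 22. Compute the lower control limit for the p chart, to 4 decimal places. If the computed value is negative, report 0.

0.0615

p̄ = Σdᵢ / (k·n) = 312 / (14 × 150) = 0.14857
LCL = p̄ − 3·√(p̄(1−p̄)/n) = 0.14857 − 3 × 0.02904 = 0.06145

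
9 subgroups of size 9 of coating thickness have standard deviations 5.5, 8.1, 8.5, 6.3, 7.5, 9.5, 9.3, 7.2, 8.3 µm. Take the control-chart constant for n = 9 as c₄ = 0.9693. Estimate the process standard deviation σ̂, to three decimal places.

8.047

s̄ = (5.5 + 8.1 + 8.5 + 6.3 + 7.5 + 9.5 + 9.3 + 7.2 + 8.3) / 9 = 7.8000
σ̂ = s̄ / c₄ = 7.8000 / 0.9693 = 8.0470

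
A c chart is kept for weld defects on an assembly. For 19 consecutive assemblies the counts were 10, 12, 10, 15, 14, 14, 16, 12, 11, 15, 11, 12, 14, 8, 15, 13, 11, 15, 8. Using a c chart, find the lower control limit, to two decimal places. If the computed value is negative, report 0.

c̄ = (10 + 12 + 10 + 15 + 14 + 14 + 16 + 12 + 11 + 15 + 11 + 12 + 14 + 8 + 15 + 13 + 11 + 15 + 8) / 19 = 236 / 19 = 12.4211
LCL = c̄ − 3√c̄ = 12.4211 − 3 × 3.5244 = 1.8480

1.85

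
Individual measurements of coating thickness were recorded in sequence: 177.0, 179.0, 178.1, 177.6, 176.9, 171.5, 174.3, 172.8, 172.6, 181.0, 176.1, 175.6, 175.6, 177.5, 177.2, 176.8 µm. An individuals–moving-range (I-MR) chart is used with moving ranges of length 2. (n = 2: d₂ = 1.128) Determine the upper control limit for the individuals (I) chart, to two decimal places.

X̄ = (177.0 + 179.0 + 178.1 + 177.6 + 176.9 + 171.5 + 174.3 + 172.8 + 172.6 + 181.0 + 176.1 + 175.6 + 175.6 + 177.5 + 177.2 + 176.8) / 16 = 176.2250
Moving ranges: 2.0, 0.9, 0.5, 0.7, 5.4, 2.8, 1.5, 0.2, 8.4, 4.9, 0.5, 0.0, 1.9, 0.3, 0.4; M̄R̄ = 30.4000 / 15 = 2.0267
UCL = X̄ + 3·M̄R̄/d₂ = 176.2250 + 3 × 2.0267 / 1.128 = 181.6151

181.62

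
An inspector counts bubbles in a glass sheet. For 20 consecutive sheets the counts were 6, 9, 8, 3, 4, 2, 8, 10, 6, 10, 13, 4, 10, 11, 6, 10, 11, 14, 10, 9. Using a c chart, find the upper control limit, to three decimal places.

16.791

c̄ = (6 + 9 + 8 + 3 + 4 + 2 + 8 + 10 + 6 + 10 + 13 + 4 + 10 + 11 + 6 + 10 + 11 + 14 + 10 + 9) / 20 = 164 / 20 = 8.2000
UCL = c̄ + 3√c̄ = 8.2000 + 3 × √8.2000 = 8.2000 + 3 × 2.8636 = 16.7907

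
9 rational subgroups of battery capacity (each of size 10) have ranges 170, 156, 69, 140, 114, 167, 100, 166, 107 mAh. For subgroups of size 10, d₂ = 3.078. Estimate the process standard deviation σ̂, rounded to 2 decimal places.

R̄ = (170 + 156 + 69 + 140 + 114 + 167 + 100 + 166 + 107) / 9 = 132.1111
σ̂ = R̄ / d₂ = 132.1111 / 3.078 = 42.9211

42.92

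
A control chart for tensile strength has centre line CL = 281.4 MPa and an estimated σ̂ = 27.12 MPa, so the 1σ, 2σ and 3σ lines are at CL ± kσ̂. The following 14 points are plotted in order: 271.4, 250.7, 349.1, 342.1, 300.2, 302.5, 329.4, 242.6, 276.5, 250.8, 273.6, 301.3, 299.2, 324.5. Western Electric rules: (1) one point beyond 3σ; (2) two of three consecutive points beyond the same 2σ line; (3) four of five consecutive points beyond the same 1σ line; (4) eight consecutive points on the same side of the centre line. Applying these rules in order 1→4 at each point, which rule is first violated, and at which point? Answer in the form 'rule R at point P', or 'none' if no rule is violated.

Zone of each point (C = within 1σ̂, B = 1σ̂–2σ̂, A = 2σ̂–3σ̂, * = beyond 3σ̂; sign = side of CL): 1:-C, 2:-B, 3:+A, 4:+A, 5:+C, 6:+C, 7:+B, 8:-B, 9:-C, 10:-B, 11:-C, 12:+C, 13:+C, 14:+B
Rule 2 (two of three consecutive points beyond the same 2σ limit) is satisfied at point 4.

rule 2 at point 4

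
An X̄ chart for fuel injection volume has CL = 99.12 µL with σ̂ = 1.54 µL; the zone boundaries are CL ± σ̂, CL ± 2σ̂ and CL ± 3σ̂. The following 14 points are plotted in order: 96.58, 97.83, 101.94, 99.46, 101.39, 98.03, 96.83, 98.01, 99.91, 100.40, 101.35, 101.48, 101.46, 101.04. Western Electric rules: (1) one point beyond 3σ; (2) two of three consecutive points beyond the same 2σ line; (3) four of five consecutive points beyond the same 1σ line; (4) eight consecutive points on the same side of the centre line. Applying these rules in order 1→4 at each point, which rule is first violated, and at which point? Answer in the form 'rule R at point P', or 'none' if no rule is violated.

rule 3 at point 14

Zone of each point (C = within 1σ̂, B = 1σ̂–2σ̂, A = 2σ̂–3σ̂, * = beyond 3σ̂; sign = side of CL): 1:-B, 2:-C, 3:+B, 4:+C, 5:+B, 6:-C, 7:-B, 8:-C, 9:+C, 10:+C, 11:+B, 12:+B, 13:+B, 14:+B
Rule 3 (four of five consecutive points beyond the same 1σ limit) is satisfied at point 14.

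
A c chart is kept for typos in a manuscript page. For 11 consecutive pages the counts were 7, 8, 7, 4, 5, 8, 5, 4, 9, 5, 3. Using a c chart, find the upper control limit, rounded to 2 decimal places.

13.20

c̄ = (7 + 8 + 7 + 4 + 5 + 8 + 5 + 4 + 9 + 5 + 3) / 11 = 65 / 11 = 5.9091
UCL = c̄ + 3√c̄ = 5.9091 + 3 × √5.9091 = 5.9091 + 3 × 2.4309 = 13.2017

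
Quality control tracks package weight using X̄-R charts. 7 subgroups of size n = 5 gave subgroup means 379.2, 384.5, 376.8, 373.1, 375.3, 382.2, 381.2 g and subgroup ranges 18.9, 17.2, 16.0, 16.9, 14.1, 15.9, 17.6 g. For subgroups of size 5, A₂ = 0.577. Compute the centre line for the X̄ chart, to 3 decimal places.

X̄̄ = (379.2 + 384.5 + 376.8 + 373.1 + 375.3 + 382.2 + 381.2) / 7 = 2652.3000 / 7 = 378.9000
CL = X̄̄ = 378.9000

378.900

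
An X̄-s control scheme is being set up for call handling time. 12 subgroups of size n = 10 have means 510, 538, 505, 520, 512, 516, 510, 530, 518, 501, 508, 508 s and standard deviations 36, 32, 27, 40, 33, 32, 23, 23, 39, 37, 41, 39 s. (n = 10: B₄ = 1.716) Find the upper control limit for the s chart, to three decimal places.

s̄ = (36 + 32 + 27 + 40 + 33 + 32 + 23 + 23 + 39 + 37 + 41 + 39) / 12 = 33.5000
UCL_s = B₄·s̄ = 1.716 × 33.5000 = 57.4860

57.486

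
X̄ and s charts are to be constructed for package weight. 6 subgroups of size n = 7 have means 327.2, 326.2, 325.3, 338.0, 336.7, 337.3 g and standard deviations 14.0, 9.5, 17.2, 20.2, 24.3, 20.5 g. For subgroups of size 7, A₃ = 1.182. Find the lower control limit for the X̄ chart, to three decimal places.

310.960

X̄̄ = (327.2 + 326.2 + 325.3 + 338.0 + 336.7 + 337.3) / 6 = 331.7833
s̄ = (14.0 + 9.5 + 17.2 + 20.2 + 24.3 + 20.5) / 6 = 17.6167
LCL = X̄̄ − A₃·s̄ = 331.7833 − 1.182 × 17.6167 = 310.9604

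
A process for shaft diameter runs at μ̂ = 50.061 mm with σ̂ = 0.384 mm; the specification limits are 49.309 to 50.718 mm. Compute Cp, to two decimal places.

0.61

Cp = (USL − LSL) / (6σ̂) = (50.718 − 49.309) / (6 × 0.384) = 1.4090 / 2.3040 = 0.6115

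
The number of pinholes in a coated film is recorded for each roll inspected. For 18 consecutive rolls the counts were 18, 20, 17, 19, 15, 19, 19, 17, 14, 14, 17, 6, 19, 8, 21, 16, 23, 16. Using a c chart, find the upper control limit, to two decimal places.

c̄ = (18 + 20 + 17 + 19 + 15 + 19 + 19 + 17 + 14 + 14 + 17 + 6 + 19 + 8 + 21 + 16 + 23 + 16) / 18 = 298 / 18 = 16.5556
UCL = c̄ + 3√c̄ = 16.5556 + 3 × √16.5556 = 16.5556 + 3 × 4.0689 = 28.7621

28.76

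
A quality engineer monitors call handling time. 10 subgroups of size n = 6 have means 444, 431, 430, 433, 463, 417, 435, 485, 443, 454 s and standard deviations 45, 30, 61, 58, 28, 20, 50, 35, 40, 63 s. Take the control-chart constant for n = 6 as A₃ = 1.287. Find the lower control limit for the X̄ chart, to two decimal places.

X̄̄ = (444 + 431 + 430 + 433 + 463 + 417 + 435 + 485 + 443 + 454) / 10 = 443.5000
s̄ = (45 + 30 + 61 + 58 + 28 + 20 + 50 + 35 + 40 + 63) / 10 = 43.0000
LCL = X̄̄ − A₃·s̄ = 443.5000 − 1.287 × 43.0000 = 388.1590

388.16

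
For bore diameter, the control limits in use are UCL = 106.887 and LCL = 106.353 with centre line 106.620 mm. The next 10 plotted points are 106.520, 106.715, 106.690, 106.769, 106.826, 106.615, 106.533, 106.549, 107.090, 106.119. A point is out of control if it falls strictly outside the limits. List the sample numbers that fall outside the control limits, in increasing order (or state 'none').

9, 10

Compare each point to [106.353, 106.887]: sample 9 = 107.090 > UCL; sample 10 = 106.119 < LCL.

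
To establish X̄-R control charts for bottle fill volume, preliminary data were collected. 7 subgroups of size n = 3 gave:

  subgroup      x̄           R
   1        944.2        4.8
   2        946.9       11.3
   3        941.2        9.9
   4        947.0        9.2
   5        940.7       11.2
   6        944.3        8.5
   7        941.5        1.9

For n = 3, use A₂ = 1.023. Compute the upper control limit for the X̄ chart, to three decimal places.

951.987

X̄̄ = (944.2 + 946.9 + 941.2 + 947.0 + 940.7 + 944.3 + 941.5) / 7 = 6605.8000 / 7 = 943.6857
R̄ = (4.8 + 11.3 + 9.9 + 9.2 + 11.2 + 8.5 + 1.9) / 7 = 56.8000 / 7 = 8.1143
UCL = X̄̄ + A₂·R̄ = 943.6857 + 1.023 × 8.1143 = 951.9866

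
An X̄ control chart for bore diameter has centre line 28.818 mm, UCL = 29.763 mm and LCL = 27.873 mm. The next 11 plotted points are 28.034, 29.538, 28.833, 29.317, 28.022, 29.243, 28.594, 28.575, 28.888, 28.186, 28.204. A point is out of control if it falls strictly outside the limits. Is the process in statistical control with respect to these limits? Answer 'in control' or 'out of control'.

All 11 points lie within [27.873, 29.763].

in control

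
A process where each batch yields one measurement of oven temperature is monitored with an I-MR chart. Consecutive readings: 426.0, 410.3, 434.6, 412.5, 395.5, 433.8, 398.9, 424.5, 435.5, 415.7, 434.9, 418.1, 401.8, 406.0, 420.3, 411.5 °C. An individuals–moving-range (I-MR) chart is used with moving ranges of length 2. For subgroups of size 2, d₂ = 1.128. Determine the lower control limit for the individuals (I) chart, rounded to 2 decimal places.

366.38

X̄ = (426.0 + 410.3 + 434.6 + 412.5 + 395.5 + 433.8 + 398.9 + 424.5 + 435.5 + 415.7 + 434.9 + 418.1 + 401.8 + 406.0 + 420.3 + 411.5) / 16 = 417.4937
Moving ranges: 15.7, 24.3, 22.1, 17.0, 38.3, 34.9, 25.6, 11.0, 19.8, 19.2, 16.8, 16.3, 4.2, 14.3, 8.8; M̄R̄ = 288.3000 / 15 = 19.2200
LCL = X̄ − 3·M̄R̄/d₂ = 417.4937 − 3 × 19.2200 / 1.128 = 366.3767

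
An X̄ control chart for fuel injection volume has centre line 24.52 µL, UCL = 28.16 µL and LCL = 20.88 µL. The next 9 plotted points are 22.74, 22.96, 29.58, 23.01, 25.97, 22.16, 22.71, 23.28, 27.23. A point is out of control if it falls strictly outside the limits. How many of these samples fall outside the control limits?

Compare each point to [20.88, 28.16]: sample 3 = 29.58 > UCL.

1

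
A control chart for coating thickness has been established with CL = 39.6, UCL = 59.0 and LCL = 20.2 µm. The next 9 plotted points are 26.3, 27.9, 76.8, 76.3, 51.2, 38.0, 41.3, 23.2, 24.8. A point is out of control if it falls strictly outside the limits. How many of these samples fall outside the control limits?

Compare each point to [20.2, 59.0]: sample 3 = 76.8 > UCL; sample 4 = 76.3 > UCL.

2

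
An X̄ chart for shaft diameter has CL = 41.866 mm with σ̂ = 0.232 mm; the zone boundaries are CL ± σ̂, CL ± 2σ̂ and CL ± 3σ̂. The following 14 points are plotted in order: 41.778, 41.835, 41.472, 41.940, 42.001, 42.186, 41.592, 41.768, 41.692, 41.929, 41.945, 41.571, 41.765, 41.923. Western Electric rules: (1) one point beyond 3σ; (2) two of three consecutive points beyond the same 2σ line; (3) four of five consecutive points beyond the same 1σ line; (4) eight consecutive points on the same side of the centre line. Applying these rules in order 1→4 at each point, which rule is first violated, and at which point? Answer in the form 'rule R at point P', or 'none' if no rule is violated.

none

Zone of each point (C = within 1σ̂, B = 1σ̂–2σ̂, A = 2σ̂–3σ̂, * = beyond 3σ̂; sign = side of CL): 1:-C, 2:-C, 3:-B, 4:+C, 5:+C, 6:+B, 7:-B, 8:-C, 9:-C, 10:+C, 11:+C, 12:-B, 13:-C, 14:+C
No rule fires across all 14 points.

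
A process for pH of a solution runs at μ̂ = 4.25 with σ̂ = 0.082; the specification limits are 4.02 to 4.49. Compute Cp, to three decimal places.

Cp = (USL − LSL) / (6σ̂) = (4.49 − 4.02) / (6 × 0.082) = 0.4700 / 0.4920 = 0.9553

0.955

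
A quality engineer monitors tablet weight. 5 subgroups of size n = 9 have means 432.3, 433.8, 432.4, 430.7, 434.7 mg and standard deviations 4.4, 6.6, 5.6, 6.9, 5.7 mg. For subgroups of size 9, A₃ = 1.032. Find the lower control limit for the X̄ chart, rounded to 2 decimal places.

X̄̄ = (432.3 + 433.8 + 432.4 + 430.7 + 434.7) / 5 = 432.7800
s̄ = (4.4 + 6.6 + 5.6 + 6.9 + 5.7) / 5 = 5.8400
LCL = X̄̄ − A₃·s̄ = 432.7800 − 1.032 × 5.8400 = 426.7531

426.75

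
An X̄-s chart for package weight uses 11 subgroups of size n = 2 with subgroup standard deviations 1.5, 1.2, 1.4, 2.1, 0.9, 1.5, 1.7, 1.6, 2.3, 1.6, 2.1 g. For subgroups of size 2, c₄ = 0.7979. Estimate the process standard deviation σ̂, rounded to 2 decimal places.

s̄ = (1.5 + 1.2 + 1.4 + 2.1 + 0.9 + 1.5 + 1.7 + 1.6 + 2.3 + 1.6 + 2.1) / 11 = 1.6273
σ̂ = s̄ / c₄ = 1.6273 / 0.7979 = 2.0394

2.04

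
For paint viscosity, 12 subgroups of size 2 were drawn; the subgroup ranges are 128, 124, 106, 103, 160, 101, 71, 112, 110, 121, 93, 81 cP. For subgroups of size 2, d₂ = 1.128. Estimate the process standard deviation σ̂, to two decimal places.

96.78

R̄ = (128 + 124 + 106 + 103 + 160 + 101 + 71 + 112 + 110 + 121 + 93 + 81) / 12 = 109.1667
σ̂ = R̄ / d₂ = 109.1667 / 1.128 = 96.7790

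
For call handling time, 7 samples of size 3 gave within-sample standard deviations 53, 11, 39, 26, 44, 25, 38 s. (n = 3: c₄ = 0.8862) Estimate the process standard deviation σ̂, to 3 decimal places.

38.044

s̄ = (53 + 11 + 39 + 26 + 44 + 25 + 38) / 7 = 33.7143
σ̂ = s̄ / c₄ = 33.7143 / 0.8862 = 38.0437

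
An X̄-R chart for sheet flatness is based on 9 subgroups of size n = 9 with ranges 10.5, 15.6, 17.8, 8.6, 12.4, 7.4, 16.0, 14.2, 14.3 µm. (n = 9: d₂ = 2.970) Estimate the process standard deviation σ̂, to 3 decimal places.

4.370

R̄ = (10.5 + 15.6 + 17.8 + 8.6 + 12.4 + 7.4 + 16.0 + 14.2 + 14.3) / 9 = 12.9778
σ̂ = R̄ / d₂ = 12.9778 / 2.970 = 4.3696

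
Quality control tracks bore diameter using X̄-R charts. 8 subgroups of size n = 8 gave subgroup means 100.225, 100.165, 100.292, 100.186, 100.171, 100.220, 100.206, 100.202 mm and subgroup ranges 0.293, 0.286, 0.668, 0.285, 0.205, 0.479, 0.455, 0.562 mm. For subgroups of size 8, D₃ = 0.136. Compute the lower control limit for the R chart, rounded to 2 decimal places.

R̄ = (0.293 + 0.286 + 0.668 + 0.285 + 0.205 + 0.479 + 0.455 + 0.562) / 8 = 3.2330 / 8 = 0.4041
LCL_R = D₃·R̄ = 0.136 × 0.4041 = 0.0550

0.05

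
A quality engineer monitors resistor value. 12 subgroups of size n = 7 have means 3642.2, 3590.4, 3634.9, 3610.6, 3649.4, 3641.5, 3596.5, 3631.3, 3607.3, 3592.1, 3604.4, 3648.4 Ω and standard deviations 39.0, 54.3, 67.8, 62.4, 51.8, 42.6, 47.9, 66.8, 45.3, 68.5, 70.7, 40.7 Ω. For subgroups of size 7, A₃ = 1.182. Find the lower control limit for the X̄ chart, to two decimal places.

3555.96

X̄̄ = (3642.2 + 3590.4 + 3634.9 + 3610.6 + 3649.4 + 3641.5 + 3596.5 + 3631.3 + 3607.3 + 3592.1 + 3604.4 + 3648.4) / 12 = 3620.7500
s̄ = (39.0 + 54.3 + 67.8 + 62.4 + 51.8 + 42.6 + 47.9 + 66.8 + 45.3 + 68.5 + 70.7 + 40.7) / 12 = 54.8167
LCL = X̄̄ − A₃·s̄ = 3620.7500 − 1.182 × 54.8167 = 3555.9567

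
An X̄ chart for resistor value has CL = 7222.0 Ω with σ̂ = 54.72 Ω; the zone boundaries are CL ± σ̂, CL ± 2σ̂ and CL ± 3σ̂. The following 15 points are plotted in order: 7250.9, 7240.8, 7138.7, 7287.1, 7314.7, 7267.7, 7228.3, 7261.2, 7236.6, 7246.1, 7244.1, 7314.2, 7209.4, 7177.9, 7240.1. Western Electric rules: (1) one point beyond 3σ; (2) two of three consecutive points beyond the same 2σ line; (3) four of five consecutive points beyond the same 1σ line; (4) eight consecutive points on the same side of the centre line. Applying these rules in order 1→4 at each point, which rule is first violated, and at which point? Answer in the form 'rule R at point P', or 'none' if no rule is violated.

rule 4 at point 11

Zone of each point (C = within 1σ̂, B = 1σ̂–2σ̂, A = 2σ̂–3σ̂, * = beyond 3σ̂; sign = side of CL): 1:+C, 2:+C, 3:-B, 4:+B, 5:+B, 6:+C, 7:+C, 8:+C, 9:+C, 10:+C, 11:+C, 12:+B, 13:-C, 14:-C, 15:+C
Rule 4 (eight consecutive points on the same side of the centre line) is satisfied at point 11.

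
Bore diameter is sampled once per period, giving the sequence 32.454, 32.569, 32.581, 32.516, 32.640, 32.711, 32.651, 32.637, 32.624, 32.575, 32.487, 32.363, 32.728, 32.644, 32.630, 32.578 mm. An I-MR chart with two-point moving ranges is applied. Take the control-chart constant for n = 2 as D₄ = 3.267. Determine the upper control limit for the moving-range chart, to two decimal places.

0.27

Moving ranges: 0.115, 0.012, 0.065, 0.124, 0.071, 0.060, 0.014, 0.013, 0.049, 0.088, 0.124, 0.365, 0.084, 0.014, 0.052; M̄R̄ = 1.2500 / 15 = 0.0833
UCL_MR = D₄·M̄R̄ = 3.267 × 0.0833 = 0.2722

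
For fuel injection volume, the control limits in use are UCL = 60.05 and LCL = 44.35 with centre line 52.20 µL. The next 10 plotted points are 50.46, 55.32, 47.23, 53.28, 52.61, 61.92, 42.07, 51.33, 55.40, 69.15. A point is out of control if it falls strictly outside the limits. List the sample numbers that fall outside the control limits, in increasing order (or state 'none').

6, 7, 10

Compare each point to [44.35, 60.05]: sample 6 = 61.92 > UCL; sample 7 = 42.07 < LCL; sample 10 = 69.15 > UCL.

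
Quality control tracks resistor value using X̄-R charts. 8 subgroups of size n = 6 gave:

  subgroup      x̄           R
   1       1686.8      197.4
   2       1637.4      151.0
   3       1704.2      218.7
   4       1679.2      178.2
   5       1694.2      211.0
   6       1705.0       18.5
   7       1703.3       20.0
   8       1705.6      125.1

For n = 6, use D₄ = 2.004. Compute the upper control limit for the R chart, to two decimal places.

280.53

R̄ = (197.4 + 151.0 + 218.7 + 178.2 + 211.0 + 18.5 + 20.0 + 125.1) / 8 = 1119.9000 / 8 = 139.9875
UCL_R = D₄·R̄ = 2.004 × 139.9875 = 280.5350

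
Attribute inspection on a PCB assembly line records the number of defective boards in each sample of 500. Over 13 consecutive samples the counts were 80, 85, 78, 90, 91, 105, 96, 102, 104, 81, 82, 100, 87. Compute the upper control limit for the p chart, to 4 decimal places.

0.2334

p̄ = Σdᵢ / (k·n) = 1181 / (13 × 500) = 0.18169
UCL = p̄ + 3·√(p̄(1−p̄)/n) = 0.18169 + 3 × √(0.18169×0.81831/500) = 0.18169 + 3 × 0.01724 = 0.23342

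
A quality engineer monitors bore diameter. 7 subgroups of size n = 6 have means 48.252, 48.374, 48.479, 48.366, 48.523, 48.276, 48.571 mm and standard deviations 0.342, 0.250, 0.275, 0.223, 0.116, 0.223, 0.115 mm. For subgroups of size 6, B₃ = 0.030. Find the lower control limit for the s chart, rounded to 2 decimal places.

0.01

s̄ = (0.342 + 0.250 + 0.275 + 0.223 + 0.116 + 0.223 + 0.115) / 7 = 0.2206
LCL_s = B₃·s̄ = 0.030 × 0.2206 = 0.0066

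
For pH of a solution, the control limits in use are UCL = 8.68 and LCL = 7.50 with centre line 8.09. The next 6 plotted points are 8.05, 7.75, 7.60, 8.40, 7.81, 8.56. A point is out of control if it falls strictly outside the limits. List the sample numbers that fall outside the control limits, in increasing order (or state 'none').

All 6 points lie within [7.50, 8.68].

none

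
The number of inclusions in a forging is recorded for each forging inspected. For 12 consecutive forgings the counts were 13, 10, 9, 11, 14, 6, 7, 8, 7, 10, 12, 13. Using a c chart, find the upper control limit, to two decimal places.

c̄ = (13 + 10 + 9 + 11 + 14 + 6 + 7 + 8 + 7 + 10 + 12 + 13) / 12 = 120 / 12 = 10.0000
UCL = c̄ + 3√c̄ = 10.0000 + 3 × √10.0000 = 10.0000 + 3 × 3.1623 = 19.4868

19.49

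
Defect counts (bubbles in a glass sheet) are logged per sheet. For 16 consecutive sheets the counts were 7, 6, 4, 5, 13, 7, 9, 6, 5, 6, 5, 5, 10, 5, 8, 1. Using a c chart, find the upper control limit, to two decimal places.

c̄ = (7 + 6 + 4 + 5 + 13 + 7 + 9 + 6 + 5 + 6 + 5 + 5 + 10 + 5 + 8 + 1) / 16 = 102 / 16 = 6.3750
UCL = c̄ + 3√c̄ = 6.3750 + 3 × √6.3750 = 6.3750 + 3 × 2.5249 = 13.9496

13.95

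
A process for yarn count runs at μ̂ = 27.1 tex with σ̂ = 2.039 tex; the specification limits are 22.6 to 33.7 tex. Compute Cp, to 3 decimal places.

Cp = (USL − LSL) / (6σ̂) = (33.7 − 22.6) / (6 × 2.039) = 11.1000 / 12.2340 = 0.9073

0.907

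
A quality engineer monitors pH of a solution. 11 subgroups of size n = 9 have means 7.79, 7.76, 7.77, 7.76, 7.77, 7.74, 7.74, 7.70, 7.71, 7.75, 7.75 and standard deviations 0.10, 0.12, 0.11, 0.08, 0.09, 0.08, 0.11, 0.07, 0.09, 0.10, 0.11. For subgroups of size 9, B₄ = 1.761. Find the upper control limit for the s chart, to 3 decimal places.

s̄ = (0.10 + 0.12 + 0.11 + 0.08 + 0.09 + 0.08 + 0.11 + 0.07 + 0.09 + 0.10 + 0.11) / 11 = 0.0964
UCL_s = B₄·s̄ = 1.761 × 0.0964 = 0.1697

0.170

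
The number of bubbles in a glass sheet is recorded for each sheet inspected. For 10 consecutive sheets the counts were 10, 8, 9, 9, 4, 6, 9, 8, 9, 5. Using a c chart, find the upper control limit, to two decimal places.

16.02

c̄ = (10 + 8 + 9 + 9 + 4 + 6 + 9 + 8 + 9 + 5) / 10 = 77 / 10 = 7.7000
UCL = c̄ + 3√c̄ = 7.7000 + 3 × √7.7000 = 7.7000 + 3 × 2.7749 = 16.0247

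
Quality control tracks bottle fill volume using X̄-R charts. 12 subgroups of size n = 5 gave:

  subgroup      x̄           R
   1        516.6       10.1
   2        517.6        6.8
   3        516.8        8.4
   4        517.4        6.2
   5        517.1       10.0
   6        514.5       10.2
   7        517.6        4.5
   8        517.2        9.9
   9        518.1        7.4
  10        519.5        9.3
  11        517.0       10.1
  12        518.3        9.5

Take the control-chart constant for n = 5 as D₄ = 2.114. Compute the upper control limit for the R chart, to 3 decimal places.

18.039

R̄ = (10.1 + 6.8 + 8.4 + 6.2 + 10.0 + 10.2 + 4.5 + 9.9 + 7.4 + 9.3 + 10.1 + 9.5) / 12 = 102.4000 / 12 = 8.5333
UCL_R = D₄·R̄ = 2.114 × 8.5333 = 18.0395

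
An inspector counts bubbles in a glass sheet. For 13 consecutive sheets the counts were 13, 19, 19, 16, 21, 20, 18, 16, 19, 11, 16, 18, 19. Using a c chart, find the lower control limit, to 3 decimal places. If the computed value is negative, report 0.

c̄ = (13 + 19 + 19 + 16 + 21 + 20 + 18 + 16 + 19 + 11 + 16 + 18 + 19) / 13 = 225 / 13 = 17.3077
LCL = c̄ − 3√c̄ = 17.3077 − 3 × 4.1603 = 4.8269

4.827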